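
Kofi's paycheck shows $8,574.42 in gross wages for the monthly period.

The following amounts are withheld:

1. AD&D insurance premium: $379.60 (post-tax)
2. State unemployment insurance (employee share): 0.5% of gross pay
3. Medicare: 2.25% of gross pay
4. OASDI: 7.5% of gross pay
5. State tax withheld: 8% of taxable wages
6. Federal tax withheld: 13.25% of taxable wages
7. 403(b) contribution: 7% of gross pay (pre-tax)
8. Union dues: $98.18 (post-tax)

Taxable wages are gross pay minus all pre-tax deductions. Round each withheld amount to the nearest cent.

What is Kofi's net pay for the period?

403(b) contribution: $8,574.42 × 0.07 = $600.21
Taxable wages = $8,574.42 − $600.21 = $7,974.21
Federal tax withheld: $7,974.21 × 0.1325 = $1,056.58
State tax withheld: $7,974.21 × 0.08 = $637.94
Medicare: $8,574.42 × 0.0225 = $192.92
OASDI: $8,574.42 × 0.075 = $643.08
State unemployment insurance (employee share): $8,574.42 × 0.005 = $42.87
Union dues: $98.18
AD&D insurance premium: $379.60
Total deductions = $600.21 + $1,056.58 + $637.94 + $192.92 + $643.08 + $42.87 + $98.18 + $379.60 = $3,651.38
Net pay = $8,574.42 − $3,651.38 = $4,923.04

$4,923.04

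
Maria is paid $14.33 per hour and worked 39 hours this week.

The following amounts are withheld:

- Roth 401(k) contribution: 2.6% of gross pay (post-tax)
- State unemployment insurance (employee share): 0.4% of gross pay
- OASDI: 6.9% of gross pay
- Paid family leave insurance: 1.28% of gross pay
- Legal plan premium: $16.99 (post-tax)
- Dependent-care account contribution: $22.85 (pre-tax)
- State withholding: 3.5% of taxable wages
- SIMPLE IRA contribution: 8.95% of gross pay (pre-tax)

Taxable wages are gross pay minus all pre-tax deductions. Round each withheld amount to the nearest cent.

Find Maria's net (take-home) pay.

Gross pay: 39 × $14.33 = $558.87
Dependent-care account contribution: $22.85
SIMPLE IRA contribution: $558.87 × 0.0895 = $50.02
Pre-tax total = $22.85 + $50.02 = $72.87
Taxable wages = $558.87 − $72.87 = $486.00
State withholding: $486.00 × 0.035 = $17.01
Paid family leave insurance: $558.87 × 0.0128 = $7.15
OASDI: $558.87 × 0.069 = $38.56
State unemployment insurance (employee share): $558.87 × 0.004 = $2.24
Legal plan premium: $16.99
Roth 401(k) contribution: $558.87 × 0.026 = $14.53
Total deductions = $22.85 + $50.02 + $17.01 + $7.15 + $38.56 + $2.24 + $16.99 + $14.53 = $169.35
Net pay = $558.87 − $169.35 = $389.52

$389.52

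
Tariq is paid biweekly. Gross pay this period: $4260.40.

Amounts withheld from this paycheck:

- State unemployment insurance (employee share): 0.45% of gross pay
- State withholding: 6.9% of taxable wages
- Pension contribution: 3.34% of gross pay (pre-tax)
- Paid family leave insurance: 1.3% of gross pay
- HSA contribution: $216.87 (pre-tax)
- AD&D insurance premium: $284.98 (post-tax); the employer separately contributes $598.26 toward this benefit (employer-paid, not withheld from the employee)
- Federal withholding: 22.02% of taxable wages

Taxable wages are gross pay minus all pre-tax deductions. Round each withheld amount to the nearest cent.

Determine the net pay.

Pension contribution: $4260.40 × 0.0334 = $142.30
HSA contribution: $216.87
Pre-tax total = $142.30 + $216.87 = $359.17
Taxable wages = $4260.40 − $359.17 = $3901.23
State withholding: $3901.23 × 0.069 = $269.18
Federal withholding: $3901.23 × 0.2202 = $859.05
Paid family leave insurance: $4260.40 × 0.013 = $55.39
State unemployment insurance (employee share): $4260.40 × 0.0045 = $19.17
AD&D insurance premium: $284.98
(Employer's $598.26 toward AD&D insurance premium is not withheld from the employee.)
Total deductions = $142.30 + $216.87 + $269.18 + $859.05 + $55.39 + $19.17 + $284.98 = $1846.94
Net pay = $4260.40 − $1846.94 = $2413.46

$2413.46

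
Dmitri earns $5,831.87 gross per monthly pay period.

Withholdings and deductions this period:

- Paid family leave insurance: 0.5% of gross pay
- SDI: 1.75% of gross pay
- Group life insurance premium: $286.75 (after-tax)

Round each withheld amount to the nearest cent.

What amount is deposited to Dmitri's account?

$5,413.90

Paid family leave insurance: $5,831.87 × 0.005 = $29.16
SDI: $5,831.87 × 0.0175 = $102.06
Group life insurance premium: $286.75
Total deductions = $29.16 + $102.06 + $286.75 = $417.97
Net pay = $5,831.87 − $417.97 = $5,413.90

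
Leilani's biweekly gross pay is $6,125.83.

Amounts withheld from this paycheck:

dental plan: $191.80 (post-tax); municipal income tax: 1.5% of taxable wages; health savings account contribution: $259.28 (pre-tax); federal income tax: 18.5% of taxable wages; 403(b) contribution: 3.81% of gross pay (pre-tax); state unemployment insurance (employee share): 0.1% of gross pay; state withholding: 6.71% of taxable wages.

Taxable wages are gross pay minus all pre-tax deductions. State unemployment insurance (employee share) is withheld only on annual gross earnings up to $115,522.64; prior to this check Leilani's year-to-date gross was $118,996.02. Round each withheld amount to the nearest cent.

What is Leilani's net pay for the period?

$3,936.74

403(b) contribution: $6,125.83 × 0.0381 = $233.39
Health savings account contribution: $259.28
Pre-tax total = $233.39 + $259.28 = $492.67
Taxable wages = $6,125.83 − $492.67 = $5,633.16
State withholding: $5,633.16 × 0.0671 = $377.99
Municipal income tax: $5,633.16 × 0.015 = $84.50
Federal income tax: $5,633.16 × 0.185 = $1,042.13
State unemployment insurance (employee share): annual cap $115,522.64 already reached (YTD $118,996.02), so $0.00
Dental plan: $191.80
Total deductions = $233.39 + $259.28 + $377.99 + $84.50 + $1,042.13 + $0.00 + $191.80 = $2,189.09
Net pay = $6,125.83 − $2,189.09 = $3,936.74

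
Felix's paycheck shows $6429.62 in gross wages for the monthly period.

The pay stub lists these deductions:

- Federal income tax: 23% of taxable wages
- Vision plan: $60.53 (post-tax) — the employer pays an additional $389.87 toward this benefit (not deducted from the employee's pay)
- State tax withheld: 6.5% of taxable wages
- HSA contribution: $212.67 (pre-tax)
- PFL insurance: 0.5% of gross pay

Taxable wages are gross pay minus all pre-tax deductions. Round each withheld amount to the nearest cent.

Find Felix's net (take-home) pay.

HSA contribution: $212.67
Taxable wages = $6429.62 − $212.67 = $6216.95
State tax withheld: $6216.95 × 0.065 = $404.10
Federal income tax: $6216.95 × 0.23 = $1429.90
PFL insurance: $6429.62 × 0.005 = $32.15
Vision plan: $60.53
(Employer's $389.87 toward vision plan is not withheld from the employee.)
Total deductions = $212.67 + $404.10 + $1429.90 + $32.15 + $60.53 = $2139.35
Net pay = $6429.62 − $2139.35 = $4290.27

$4290.27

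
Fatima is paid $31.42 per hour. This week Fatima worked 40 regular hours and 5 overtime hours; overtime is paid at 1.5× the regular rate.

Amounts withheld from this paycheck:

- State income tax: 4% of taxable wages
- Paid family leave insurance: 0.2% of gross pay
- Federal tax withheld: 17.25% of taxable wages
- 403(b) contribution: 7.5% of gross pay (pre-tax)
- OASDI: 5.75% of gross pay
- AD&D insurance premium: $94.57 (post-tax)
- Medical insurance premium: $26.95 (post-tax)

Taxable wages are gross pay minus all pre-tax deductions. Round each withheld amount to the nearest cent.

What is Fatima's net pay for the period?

$876.84

Regular pay: 40 × $31.42 = $1,256.80
Overtime pay: 5 × $31.42 × 1.5 = $235.65
Gross pay = $1,256.80 + $235.65 = $1,492.45
403(b) contribution: $1,492.45 × 0.075 = $111.93
Taxable wages = $1,492.45 − $111.93 = $1,380.52
State income tax: $1,380.52 × 0.04 = $55.22
Federal tax withheld: $1,380.52 × 0.1725 = $238.14
OASDI: $1,492.45 × 0.0575 = $85.82
Paid family leave insurance: $1,492.45 × 0.002 = $2.98
Medical insurance premium: $26.95
AD&D insurance premium: $94.57
Total deductions = $111.93 + $55.22 + $238.14 + $85.82 + $2.98 + $26.95 + $94.57 = $615.61
Net pay = $1,492.45 − $615.61 = $876.84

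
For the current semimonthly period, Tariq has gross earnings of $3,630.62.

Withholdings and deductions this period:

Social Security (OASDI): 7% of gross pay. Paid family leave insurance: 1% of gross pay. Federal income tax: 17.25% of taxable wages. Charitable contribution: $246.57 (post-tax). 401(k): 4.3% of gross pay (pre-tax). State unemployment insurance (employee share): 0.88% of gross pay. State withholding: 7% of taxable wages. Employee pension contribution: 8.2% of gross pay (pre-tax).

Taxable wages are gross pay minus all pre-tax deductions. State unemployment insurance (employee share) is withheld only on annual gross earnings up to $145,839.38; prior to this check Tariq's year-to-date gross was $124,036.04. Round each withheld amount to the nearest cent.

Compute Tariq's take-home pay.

$1,837.44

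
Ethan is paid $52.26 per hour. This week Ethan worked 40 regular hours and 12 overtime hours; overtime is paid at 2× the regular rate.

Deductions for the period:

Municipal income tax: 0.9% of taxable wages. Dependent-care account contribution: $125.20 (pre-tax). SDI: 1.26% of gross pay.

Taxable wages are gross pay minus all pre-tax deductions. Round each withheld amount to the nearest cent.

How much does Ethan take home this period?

Regular pay: 40 × $52.26 = $2,090.40
Overtime pay: 12 × $52.26 × 2 = $1,254.24
Gross pay = $2,090.40 + $1,254.24 = $3,344.64
Dependent-care account contribution: $125.20
Taxable wages = $3,344.64 − $125.20 = $3,219.44
Municipal income tax: $3,219.44 × 0.009 = $28.97
SDI: $3,344.64 × 0.0126 = $42.14
Total deductions = $125.20 + $28.97 + $42.14 = $196.31
Net pay = $3,344.64 − $196.31 = $3,148.33

$3,148.33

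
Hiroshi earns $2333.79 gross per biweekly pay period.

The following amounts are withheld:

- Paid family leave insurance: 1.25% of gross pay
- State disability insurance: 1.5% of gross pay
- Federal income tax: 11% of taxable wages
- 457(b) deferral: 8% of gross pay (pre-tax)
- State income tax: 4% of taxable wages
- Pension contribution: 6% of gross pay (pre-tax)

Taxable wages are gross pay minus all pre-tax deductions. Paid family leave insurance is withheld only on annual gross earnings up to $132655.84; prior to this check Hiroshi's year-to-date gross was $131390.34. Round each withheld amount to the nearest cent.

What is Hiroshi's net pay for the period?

$1655.17

Pension contribution: $2333.79 × 0.06 = $140.03
457(b) deferral: $2333.79 × 0.08 = $186.70
Pre-tax total = $140.03 + $186.70 = $326.73
Taxable wages = $2333.79 − $326.73 = $2007.06
State income tax: $2007.06 × 0.04 = $80.28
Federal income tax: $2007.06 × 0.11 = $220.78
State disability insurance: $2333.79 × 0.015 = $35.01
Paid family leave insurance: only $132655.84 − $131390.34 = $1265.50 of this check is subject → $1265.50 × 0.0125 = $15.82
Total deductions = $140.03 + $186.70 + $80.28 + $220.78 + $35.01 + $15.82 = $678.62
Net pay = $2333.79 − $678.62 = $1655.17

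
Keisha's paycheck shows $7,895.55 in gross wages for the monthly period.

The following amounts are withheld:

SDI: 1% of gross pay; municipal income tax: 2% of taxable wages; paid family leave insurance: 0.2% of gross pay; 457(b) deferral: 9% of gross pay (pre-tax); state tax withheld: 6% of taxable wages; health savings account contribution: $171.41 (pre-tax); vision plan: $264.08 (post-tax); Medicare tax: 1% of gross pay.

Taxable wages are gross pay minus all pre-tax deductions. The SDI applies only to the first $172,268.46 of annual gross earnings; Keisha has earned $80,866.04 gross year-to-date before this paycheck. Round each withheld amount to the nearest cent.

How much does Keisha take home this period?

457(b) deferral: $7,895.55 × 0.09 = $710.60
Health savings account contribution: $171.41
Pre-tax total = $710.60 + $171.41 = $882.01
Taxable wages = $7,895.55 − $882.01 = $7,013.54
State tax withheld: $7,013.54 × 0.06 = $420.81
Municipal income tax: $7,013.54 × 0.02 = $140.27
Medicare tax: $7,895.55 × 0.01 = $78.96
SDI: cap not yet reached, full $7,895.55 is subject → $7,895.55 × 0.01 = $78.96
Paid family leave insurance: $7,895.55 × 0.002 = $15.79
Vision plan: $264.08
Total deductions = $710.60 + $171.41 + $420.81 + $140.27 + $78.96 + $78.96 + $15.79 + $264.08 = $1,880.88
Net pay = $7,895.55 − $1,880.88 = $6,014.67

$6,014.67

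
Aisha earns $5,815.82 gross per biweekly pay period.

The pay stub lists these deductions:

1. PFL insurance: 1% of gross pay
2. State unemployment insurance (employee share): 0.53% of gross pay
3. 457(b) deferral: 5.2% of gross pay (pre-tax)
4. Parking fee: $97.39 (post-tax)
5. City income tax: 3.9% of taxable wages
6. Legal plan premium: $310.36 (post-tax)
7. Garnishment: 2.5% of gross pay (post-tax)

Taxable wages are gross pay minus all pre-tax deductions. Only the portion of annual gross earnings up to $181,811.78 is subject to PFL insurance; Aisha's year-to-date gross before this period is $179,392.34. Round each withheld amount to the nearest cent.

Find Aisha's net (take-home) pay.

457(b) deferral: $5,815.82 × 0.052 = $302.42
Taxable wages = $5,815.82 − $302.42 = $5,513.40
City income tax: $5,513.40 × 0.039 = $215.02
PFL insurance: only $181,811.78 − $179,392.34 = $2,419.44 of this check is subject → $2,419.44 × 0.01 = $24.19
State unemployment insurance (employee share): $5,815.82 × 0.0053 = $30.82
Parking fee: $97.39
Garnishment: $5,815.82 × 0.025 = $145.40
Legal plan premium: $310.36
Total deductions = $302.42 + $215.02 + $24.19 + $30.82 + $97.39 + $145.40 + $310.36 = $1,125.60
Net pay = $5,815.82 − $1,125.60 = $4,690.22

$4,690.22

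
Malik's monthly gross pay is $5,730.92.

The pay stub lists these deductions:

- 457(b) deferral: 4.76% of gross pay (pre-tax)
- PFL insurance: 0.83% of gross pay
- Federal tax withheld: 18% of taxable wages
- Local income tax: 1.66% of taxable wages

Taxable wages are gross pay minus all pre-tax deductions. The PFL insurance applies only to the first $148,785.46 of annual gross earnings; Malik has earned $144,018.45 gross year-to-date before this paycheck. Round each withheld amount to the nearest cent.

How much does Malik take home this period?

457(b) deferral: $5,730.92 × 0.0476 = $272.79
Taxable wages = $5,730.92 − $272.79 = $5,458.13
Local income tax: $5,458.13 × 0.0166 = $90.60
Federal tax withheld: $5,458.13 × 0.18 = $982.46
PFL insurance: only $148,785.46 − $144,018.45 = $4,767.01 of this check is subject → $4,767.01 × 0.0083 = $39.57
Total deductions = $272.79 + $90.60 + $982.46 + $39.57 = $1,385.42
Net pay = $5,730.92 − $1,385.42 = $4,345.50

$4,345.50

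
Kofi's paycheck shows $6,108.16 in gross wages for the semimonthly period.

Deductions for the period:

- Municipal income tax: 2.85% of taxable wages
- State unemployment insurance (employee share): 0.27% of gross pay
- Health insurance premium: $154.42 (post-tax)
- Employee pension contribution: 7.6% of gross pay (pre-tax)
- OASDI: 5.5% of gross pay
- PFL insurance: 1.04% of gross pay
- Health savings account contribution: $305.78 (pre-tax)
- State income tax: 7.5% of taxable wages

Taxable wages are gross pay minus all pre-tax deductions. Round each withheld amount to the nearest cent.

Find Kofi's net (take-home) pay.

$4,215.28

Employee pension contribution: $6,108.16 × 0.076 = $464.22
Health savings account contribution: $305.78
Pre-tax total = $464.22 + $305.78 = $770.00
Taxable wages = $6,108.16 − $770.00 = $5,338.16
Municipal income tax: $5,338.16 × 0.0285 = $152.14
State income tax: $5,338.16 × 0.075 = $400.36
PFL insurance: $6,108.16 × 0.0104 = $63.52
State unemployment insurance (employee share): $6,108.16 × 0.0027 = $16.49
OASDI: $6,108.16 × 0.055 = $335.95
Health insurance premium: $154.42
Total deductions = $464.22 + $305.78 + $152.14 + $400.36 + $63.52 + $16.49 + $335.95 + $154.42 = $1,892.88
Net pay = $6,108.16 − $1,892.88 = $4,215.28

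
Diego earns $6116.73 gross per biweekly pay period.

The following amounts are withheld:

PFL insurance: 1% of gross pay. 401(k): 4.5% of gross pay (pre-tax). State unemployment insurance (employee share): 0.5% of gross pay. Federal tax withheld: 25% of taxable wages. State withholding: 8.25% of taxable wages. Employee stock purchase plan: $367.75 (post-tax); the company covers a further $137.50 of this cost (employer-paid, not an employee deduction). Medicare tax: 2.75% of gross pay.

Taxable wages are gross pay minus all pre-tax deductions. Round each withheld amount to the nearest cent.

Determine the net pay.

401(k): $6116.73 × 0.045 = $275.25
Taxable wages = $6116.73 − $275.25 = $5841.48
Federal tax withheld: $5841.48 × 0.25 = $1460.37
State withholding: $5841.48 × 0.0825 = $481.92
Medicare tax: $6116.73 × 0.0275 = $168.21
PFL insurance: $6116.73 × 0.01 = $61.17
State unemployment insurance (employee share): $6116.73 × 0.005 = $30.58
Employee stock purchase plan: $367.75
(Employer's $137.50 toward employee stock purchase plan is not withheld from the employee.)
Total deductions = $275.25 + $1460.37 + $481.92 + $168.21 + $61.17 + $30.58 + $367.75 = $2845.25
Net pay = $6116.73 − $2845.25 = $3271.48

$3271.48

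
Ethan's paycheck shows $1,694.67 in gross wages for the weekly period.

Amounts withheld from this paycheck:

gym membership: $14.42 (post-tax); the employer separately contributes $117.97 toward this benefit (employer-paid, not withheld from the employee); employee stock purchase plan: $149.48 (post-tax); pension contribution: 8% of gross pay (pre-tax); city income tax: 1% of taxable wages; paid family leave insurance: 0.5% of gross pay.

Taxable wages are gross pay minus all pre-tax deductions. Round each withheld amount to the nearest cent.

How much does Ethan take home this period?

$1,371.14

Pension contribution: $1,694.67 × 0.08 = $135.57
Taxable wages = $1,694.67 − $135.57 = $1,559.10
City income tax: $1,559.10 × 0.01 = $15.59
Paid family leave insurance: $1,694.67 × 0.005 = $8.47
Employee stock purchase plan: $149.48
Gym membership: $14.42
(Employer's $117.97 toward gym membership is not withheld from the employee.)
Total deductions = $135.57 + $15.59 + $8.47 + $149.48 + $14.42 = $323.53
Net pay = $1,694.67 − $323.53 = $1,371.14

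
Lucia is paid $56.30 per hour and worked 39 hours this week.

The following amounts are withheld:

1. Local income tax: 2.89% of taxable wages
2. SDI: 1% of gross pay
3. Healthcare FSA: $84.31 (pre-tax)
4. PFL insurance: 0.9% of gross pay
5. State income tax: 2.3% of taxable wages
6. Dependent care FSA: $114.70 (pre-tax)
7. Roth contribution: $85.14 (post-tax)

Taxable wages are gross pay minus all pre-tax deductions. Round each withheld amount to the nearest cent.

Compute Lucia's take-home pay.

Gross pay: 39 × $56.30 = $2,195.70
Healthcare FSA: $84.31
Dependent care FSA: $114.70
Pre-tax total = $84.31 + $114.70 = $199.01
Taxable wages = $2,195.70 − $199.01 = $1,996.69
State income tax: $1,996.69 × 0.023 = $45.92
Local income tax: $1,996.69 × 0.0289 = $57.70
PFL insurance: $2,195.70 × 0.009 = $19.76
SDI: $2,195.70 × 0.01 = $21.96
Roth contribution: $85.14
Total deductions = $84.31 + $114.70 + $45.92 + $57.70 + $19.76 + $21.96 + $85.14 = $429.49
Net pay = $2,195.70 − $429.49 = $1,766.21

$1,766.21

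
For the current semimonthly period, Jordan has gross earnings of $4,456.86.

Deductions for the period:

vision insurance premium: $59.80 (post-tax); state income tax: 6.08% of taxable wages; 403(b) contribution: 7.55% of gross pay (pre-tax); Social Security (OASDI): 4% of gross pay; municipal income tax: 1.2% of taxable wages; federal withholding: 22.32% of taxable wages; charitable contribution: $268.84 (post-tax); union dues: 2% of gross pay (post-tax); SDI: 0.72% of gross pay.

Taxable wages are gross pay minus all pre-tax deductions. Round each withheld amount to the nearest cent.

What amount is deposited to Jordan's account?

$2,272.60

403(b) contribution: $4,456.86 × 0.0755 = $336.49
Taxable wages = $4,456.86 − $336.49 = $4,120.37
Municipal income tax: $4,120.37 × 0.012 = $49.44
Federal withholding: $4,120.37 × 0.2232 = $919.67
State income tax: $4,120.37 × 0.0608 = $250.52
SDI: $4,456.86 × 0.0072 = $32.09
Social Security (OASDI): $4,456.86 × 0.04 = $178.27
Charitable contribution: $268.84
Vision insurance premium: $59.80
Union dues: $4,456.86 × 0.02 = $89.14
Total deductions = $336.49 + $49.44 + $919.67 + $250.52 + $32.09 + $178.27 + $268.84 + $59.80 + $89.14 = $2,184.26
Net pay = $4,456.86 − $2,184.26 = $2,272.60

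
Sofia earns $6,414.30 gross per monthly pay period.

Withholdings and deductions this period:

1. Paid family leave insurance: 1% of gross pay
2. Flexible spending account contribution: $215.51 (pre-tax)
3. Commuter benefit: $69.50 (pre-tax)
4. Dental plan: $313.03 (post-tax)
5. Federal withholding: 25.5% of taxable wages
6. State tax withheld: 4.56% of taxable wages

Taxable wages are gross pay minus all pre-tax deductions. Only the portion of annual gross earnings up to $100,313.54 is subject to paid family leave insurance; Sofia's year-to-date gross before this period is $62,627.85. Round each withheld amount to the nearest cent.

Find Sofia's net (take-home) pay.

$3,909.65

Commuter benefit: $69.50
Flexible spending account contribution: $215.51
Pre-tax total = $69.50 + $215.51 = $285.01
Taxable wages = $6,414.30 − $285.01 = $6,129.29
Federal withholding: $6,129.29 × 0.255 = $1,562.97
State tax withheld: $6,129.29 × 0.0456 = $279.50
Paid family leave insurance: cap not yet reached, full $6,414.30 is subject → $6,414.30 × 0.01 = $64.14
Dental plan: $313.03
Total deductions = $69.50 + $215.51 + $1,562.97 + $279.50 + $64.14 + $313.03 = $2,504.65
Net pay = $6,414.30 − $2,504.65 = $3,909.65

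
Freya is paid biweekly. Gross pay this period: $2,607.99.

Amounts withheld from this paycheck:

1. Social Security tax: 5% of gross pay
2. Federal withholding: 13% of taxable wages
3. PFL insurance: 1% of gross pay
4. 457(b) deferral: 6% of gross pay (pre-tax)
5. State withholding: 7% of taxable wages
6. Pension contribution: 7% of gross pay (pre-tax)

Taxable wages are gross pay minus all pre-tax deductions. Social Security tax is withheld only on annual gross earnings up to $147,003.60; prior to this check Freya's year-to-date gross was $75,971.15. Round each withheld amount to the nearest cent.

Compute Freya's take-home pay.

$1,658.68

457(b) deferral: $2,607.99 × 0.06 = $156.48
Pension contribution: $2,607.99 × 0.07 = $182.56
Pre-tax total = $156.48 + $182.56 = $339.04
Taxable wages = $2,607.99 − $339.04 = $2,268.95
Federal withholding: $2,268.95 × 0.13 = $294.96
State withholding: $2,268.95 × 0.07 = $158.83
PFL insurance: $2,607.99 × 0.01 = $26.08
Social Security tax: cap not yet reached, full $2,607.99 is subject → $2,607.99 × 0.05 = $130.40
Total deductions = $156.48 + $182.56 + $294.96 + $158.83 + $26.08 + $130.40 = $949.31
Net pay = $2,607.99 − $949.31 = $1,658.68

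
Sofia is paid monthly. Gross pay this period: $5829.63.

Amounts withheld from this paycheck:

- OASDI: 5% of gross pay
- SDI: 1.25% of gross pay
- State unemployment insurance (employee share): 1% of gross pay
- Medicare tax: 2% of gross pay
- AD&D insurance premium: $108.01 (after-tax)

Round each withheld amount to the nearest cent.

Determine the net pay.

$5182.38

SDI: $5829.63 × 0.0125 = $72.87
State unemployment insurance (employee share): $5829.63 × 0.01 = $58.30
OASDI: $5829.63 × 0.05 = $291.48
Medicare tax: $5829.63 × 0.02 = $116.59
AD&D insurance premium: $108.01
Total deductions = $72.87 + $58.30 + $291.48 + $116.59 + $108.01 = $647.25
Net pay = $5829.63 − $647.25 = $5182.38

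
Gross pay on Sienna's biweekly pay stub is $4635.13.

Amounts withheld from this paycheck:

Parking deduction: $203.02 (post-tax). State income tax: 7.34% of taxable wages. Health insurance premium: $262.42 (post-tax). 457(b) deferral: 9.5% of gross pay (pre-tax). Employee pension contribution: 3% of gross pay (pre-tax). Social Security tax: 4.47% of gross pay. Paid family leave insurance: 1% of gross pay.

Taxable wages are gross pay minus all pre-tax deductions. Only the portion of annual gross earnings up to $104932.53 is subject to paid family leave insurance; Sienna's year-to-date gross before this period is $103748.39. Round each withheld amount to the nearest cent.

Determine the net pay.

$3073.58

457(b) deferral: $4635.13 × 0.095 = $440.34
Employee pension contribution: $4635.13 × 0.03 = $139.05
Pre-tax total = $440.34 + $139.05 = $579.39
Taxable wages = $4635.13 − $579.39 = $4055.74
State income tax: $4055.74 × 0.0734 = $297.69
Social Security tax: $4635.13 × 0.0447 = $207.19
Paid family leave insurance: only $104932.53 − $103748.39 = $1184.14 of this check is subject → $1184.14 × 0.01 = $11.84
Parking deduction: $203.02
Health insurance premium: $262.42
Total deductions = $440.34 + $139.05 + $297.69 + $207.19 + $11.84 + $203.02 + $262.42 = $1561.55
Net pay = $4635.13 − $1561.55 = $3073.58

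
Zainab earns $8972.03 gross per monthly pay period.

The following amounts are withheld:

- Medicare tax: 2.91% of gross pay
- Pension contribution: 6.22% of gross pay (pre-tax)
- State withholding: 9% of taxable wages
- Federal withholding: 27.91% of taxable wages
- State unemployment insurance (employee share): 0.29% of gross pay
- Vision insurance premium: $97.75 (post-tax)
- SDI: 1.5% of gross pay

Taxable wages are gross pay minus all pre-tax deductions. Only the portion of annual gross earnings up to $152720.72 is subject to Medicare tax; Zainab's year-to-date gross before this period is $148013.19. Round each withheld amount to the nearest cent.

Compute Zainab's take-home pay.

Pension contribution: $8972.03 × 0.0622 = $558.06
Taxable wages = $8972.03 − $558.06 = $8413.97
Federal withholding: $8413.97 × 0.2791 = $2348.34
State withholding: $8413.97 × 0.09 = $757.26
Medicare tax: only $152720.72 − $148013.19 = $4707.53 of this check is subject → $4707.53 × 0.0291 = $136.99
SDI: $8972.03 × 0.015 = $134.58
State unemployment insurance (employee share): $8972.03 × 0.0029 = $26.02
Vision insurance premium: $97.75
Total deductions = $558.06 + $2348.34 + $757.26 + $136.99 + $134.58 + $26.02 + $97.75 = $4059.00
Net pay = $8972.03 − $4059.00 = $4913.03

$4913.03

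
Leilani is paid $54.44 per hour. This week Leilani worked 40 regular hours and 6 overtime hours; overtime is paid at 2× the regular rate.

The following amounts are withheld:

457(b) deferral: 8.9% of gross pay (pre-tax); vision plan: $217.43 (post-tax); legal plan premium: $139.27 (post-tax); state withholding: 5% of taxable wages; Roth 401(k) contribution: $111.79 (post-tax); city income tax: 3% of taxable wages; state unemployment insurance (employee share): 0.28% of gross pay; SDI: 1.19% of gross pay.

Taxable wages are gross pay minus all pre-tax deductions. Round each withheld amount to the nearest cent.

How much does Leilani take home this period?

$1,862.50

Regular pay: 40 × $54.44 = $2,177.60
Overtime pay: 6 × $54.44 × 2 = $653.28
Gross pay = $2,177.60 + $653.28 = $2,830.88
457(b) deferral: $2,830.88 × 0.089 = $251.95
Taxable wages = $2,830.88 − $251.95 = $2,578.93
City income tax: $2,578.93 × 0.03 = $77.37
State withholding: $2,578.93 × 0.05 = $128.95
State unemployment insurance (employee share): $2,830.88 × 0.0028 = $7.93
SDI: $2,830.88 × 0.0119 = $33.69
Roth 401(k) contribution: $111.79
Vision plan: $217.43
Legal plan premium: $139.27
Total deductions = $251.95 + $77.37 + $128.95 + $7.93 + $33.69 + $111.79 + $217.43 + $139.27 = $968.38
Net pay = $2,830.88 − $968.38 = $1,862.50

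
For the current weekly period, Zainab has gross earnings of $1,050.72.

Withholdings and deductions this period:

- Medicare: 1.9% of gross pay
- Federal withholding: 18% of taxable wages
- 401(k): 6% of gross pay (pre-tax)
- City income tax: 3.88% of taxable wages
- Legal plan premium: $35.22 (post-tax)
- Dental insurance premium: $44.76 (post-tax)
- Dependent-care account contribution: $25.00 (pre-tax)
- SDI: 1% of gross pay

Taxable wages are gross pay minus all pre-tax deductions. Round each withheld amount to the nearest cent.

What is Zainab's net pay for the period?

401(k): $1,050.72 × 0.06 = $63.04
Dependent-care account contribution: $25.00
Pre-tax total = $63.04 + $25.00 = $88.04
Taxable wages = $1,050.72 − $88.04 = $962.68
City income tax: $962.68 × 0.0388 = $37.35
Federal withholding: $962.68 × 0.18 = $173.28
Medicare: $1,050.72 × 0.019 = $19.96
SDI: $1,050.72 × 0.01 = $10.51
Dental insurance premium: $44.76
Legal plan premium: $35.22
Total deductions = $63.04 + $25.00 + $37.35 + $173.28 + $19.96 + $10.51 + $44.76 + $35.22 = $409.12
Net pay = $1,050.72 − $409.12 = $641.60

$641.60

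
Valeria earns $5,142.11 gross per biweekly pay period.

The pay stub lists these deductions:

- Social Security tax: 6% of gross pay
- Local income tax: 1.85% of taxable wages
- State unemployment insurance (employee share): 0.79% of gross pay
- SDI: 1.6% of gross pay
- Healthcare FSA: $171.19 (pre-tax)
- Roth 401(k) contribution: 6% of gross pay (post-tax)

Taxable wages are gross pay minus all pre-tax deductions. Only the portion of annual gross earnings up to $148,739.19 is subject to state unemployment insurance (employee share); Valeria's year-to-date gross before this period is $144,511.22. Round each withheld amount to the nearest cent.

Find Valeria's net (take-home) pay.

Healthcare FSA: $171.19
Taxable wages = $5,142.11 − $171.19 = $4,970.92
Local income tax: $4,970.92 × 0.0185 = $91.96
State unemployment insurance (employee share): only $148,739.19 − $144,511.22 = $4,227.97 of this check is subject → $4,227.97 × 0.0079 = $33.40
SDI: $5,142.11 × 0.016 = $82.27
Social Security tax: $5,142.11 × 0.06 = $308.53
Roth 401(k) contribution: $5,142.11 × 0.06 = $308.53
Total deductions = $171.19 + $91.96 + $33.40 + $82.27 + $308.53 + $308.53 = $995.88
Net pay = $5,142.11 − $995.88 = $4,146.23

$4,146.23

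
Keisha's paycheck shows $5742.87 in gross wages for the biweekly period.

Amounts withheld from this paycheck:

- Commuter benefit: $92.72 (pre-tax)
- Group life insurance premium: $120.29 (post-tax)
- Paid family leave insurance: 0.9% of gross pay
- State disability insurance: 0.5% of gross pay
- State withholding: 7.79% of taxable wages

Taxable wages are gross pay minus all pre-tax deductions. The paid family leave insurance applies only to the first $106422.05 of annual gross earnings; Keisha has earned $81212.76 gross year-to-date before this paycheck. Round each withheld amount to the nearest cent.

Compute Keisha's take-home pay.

Commuter benefit: $92.72
Taxable wages = $5742.87 − $92.72 = $5650.15
State withholding: $5650.15 × 0.0779 = $440.15
Paid family leave insurance: cap not yet reached, full $5742.87 is subject → $5742.87 × 0.009 = $51.69
State disability insurance: $5742.87 × 0.005 = $28.71
Group life insurance premium: $120.29
Total deductions = $92.72 + $440.15 + $51.69 + $28.71 + $120.29 = $733.56
Net pay = $5742.87 − $733.56 = $5009.31

$5009.31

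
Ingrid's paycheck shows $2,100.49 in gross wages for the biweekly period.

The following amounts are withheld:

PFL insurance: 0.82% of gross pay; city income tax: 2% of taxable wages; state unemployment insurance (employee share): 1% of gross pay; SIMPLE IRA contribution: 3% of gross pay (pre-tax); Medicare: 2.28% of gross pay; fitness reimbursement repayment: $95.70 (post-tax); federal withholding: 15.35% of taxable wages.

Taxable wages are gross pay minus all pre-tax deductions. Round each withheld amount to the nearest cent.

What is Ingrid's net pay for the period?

SIMPLE IRA contribution: $2,100.49 × 0.03 = $63.01
Taxable wages = $2,100.49 − $63.01 = $2,037.48
City income tax: $2,037.48 × 0.02 = $40.75
Federal withholding: $2,037.48 × 0.1535 = $312.75
PFL insurance: $2,100.49 × 0.0082 = $17.22
State unemployment insurance (employee share): $2,100.49 × 0.01 = $21.00
Medicare: $2,100.49 × 0.0228 = $47.89
Fitness reimbursement repayment: $95.70
Total deductions = $63.01 + $40.75 + $312.75 + $17.22 + $21.00 + $47.89 + $95.70 = $598.32
Net pay = $2,100.49 − $598.32 = $1,502.17

$1,502.17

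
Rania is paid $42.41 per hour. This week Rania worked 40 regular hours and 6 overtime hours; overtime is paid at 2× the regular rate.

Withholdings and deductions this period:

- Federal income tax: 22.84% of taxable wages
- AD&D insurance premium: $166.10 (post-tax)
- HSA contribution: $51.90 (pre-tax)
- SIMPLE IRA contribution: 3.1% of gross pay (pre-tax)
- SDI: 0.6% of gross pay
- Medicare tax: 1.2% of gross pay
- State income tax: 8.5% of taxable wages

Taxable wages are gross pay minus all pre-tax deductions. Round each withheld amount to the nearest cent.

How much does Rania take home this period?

$1,225.81

Regular pay: 40 × $42.41 = $1,696.40
Overtime pay: 6 × $42.41 × 2 = $508.92
Gross pay = $1,696.40 + $508.92 = $2,205.32
SIMPLE IRA contribution: $2,205.32 × 0.031 = $68.36
HSA contribution: $51.90
Pre-tax total = $68.36 + $51.90 = $120.26
Taxable wages = $2,205.32 − $120.26 = $2,085.06
Federal income tax: $2,085.06 × 0.2284 = $476.23
State income tax: $2,085.06 × 0.085 = $177.23
Medicare tax: $2,205.32 × 0.012 = $26.46
SDI: $2,205.32 × 0.006 = $13.23
AD&D insurance premium: $166.10
Total deductions = $68.36 + $51.90 + $476.23 + $177.23 + $26.46 + $13.23 + $166.10 = $979.51
Net pay = $2,205.32 − $979.51 = $1,225.81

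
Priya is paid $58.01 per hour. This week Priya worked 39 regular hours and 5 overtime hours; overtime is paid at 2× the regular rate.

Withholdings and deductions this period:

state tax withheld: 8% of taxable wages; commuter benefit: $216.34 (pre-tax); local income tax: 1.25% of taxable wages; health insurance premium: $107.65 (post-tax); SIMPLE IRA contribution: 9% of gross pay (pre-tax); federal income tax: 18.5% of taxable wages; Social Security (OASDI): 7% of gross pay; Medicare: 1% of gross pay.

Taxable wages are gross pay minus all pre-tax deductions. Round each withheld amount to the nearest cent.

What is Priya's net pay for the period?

Regular pay: 39 × $58.01 = $2262.39
Overtime pay: 5 × $58.01 × 2 = $580.10
Gross pay = $2262.39 + $580.10 = $2842.49
Commuter benefit: $216.34
SIMPLE IRA contribution: $2842.49 × 0.09 = $255.82
Pre-tax total = $216.34 + $255.82 = $472.16
Taxable wages = $2842.49 − $472.16 = $2370.33
State tax withheld: $2370.33 × 0.08 = $189.63
Local income tax: $2370.33 × 0.0125 = $29.63
Federal income tax: $2370.33 × 0.185 = $438.51
Social Security (OASDI): $2842.49 × 0.07 = $198.97
Medicare: $2842.49 × 0.01 = $28.42
Health insurance premium: $107.65
Total deductions = $216.34 + $255.82 + $189.63 + $29.63 + $438.51 + $198.97 + $28.42 + $107.65 = $1464.97
Net pay = $2842.49 − $1464.97 = $1377.52

$1377.52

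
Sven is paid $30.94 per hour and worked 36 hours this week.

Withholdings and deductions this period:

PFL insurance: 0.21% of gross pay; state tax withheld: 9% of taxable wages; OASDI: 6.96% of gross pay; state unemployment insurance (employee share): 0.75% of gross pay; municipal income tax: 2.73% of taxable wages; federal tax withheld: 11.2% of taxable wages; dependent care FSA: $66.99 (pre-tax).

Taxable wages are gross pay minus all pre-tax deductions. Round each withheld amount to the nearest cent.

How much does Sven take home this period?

$718.59

Gross pay: 36 × $30.94 = $1,113.84
Dependent care FSA: $66.99
Taxable wages = $1,113.84 − $66.99 = $1,046.85
Municipal income tax: $1,046.85 × 0.0273 = $28.58
State tax withheld: $1,046.85 × 0.09 = $94.22
Federal tax withheld: $1,046.85 × 0.112 = $117.25
OASDI: $1,113.84 × 0.0696 = $77.52
State unemployment insurance (employee share): $1,113.84 × 0.0075 = $8.35
PFL insurance: $1,113.84 × 0.0021 = $2.34
Total deductions = $66.99 + $28.58 + $94.22 + $117.25 + $77.52 + $8.35 + $2.34 = $395.25
Net pay = $1,113.84 − $395.25 = $718.59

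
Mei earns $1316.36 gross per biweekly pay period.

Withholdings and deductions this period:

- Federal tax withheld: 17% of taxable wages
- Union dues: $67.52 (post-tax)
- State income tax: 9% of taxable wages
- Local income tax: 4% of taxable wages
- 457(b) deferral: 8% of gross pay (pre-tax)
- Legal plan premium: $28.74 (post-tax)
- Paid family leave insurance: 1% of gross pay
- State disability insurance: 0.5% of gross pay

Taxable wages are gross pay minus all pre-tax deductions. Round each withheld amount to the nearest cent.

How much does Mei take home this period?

457(b) deferral: $1316.36 × 0.08 = $105.31
Taxable wages = $1316.36 − $105.31 = $1211.05
Federal tax withheld: $1211.05 × 0.17 = $205.88
Local income tax: $1211.05 × 0.04 = $48.44
State income tax: $1211.05 × 0.09 = $108.99
State disability insurance: $1316.36 × 0.005 = $6.58
Paid family leave insurance: $1316.36 × 0.01 = $13.16
Union dues: $67.52
Legal plan premium: $28.74
Total deductions = $105.31 + $205.88 + $48.44 + $108.99 + $6.58 + $13.16 + $67.52 + $28.74 = $584.62
Net pay = $1316.36 − $584.62 = $731.74

$731.74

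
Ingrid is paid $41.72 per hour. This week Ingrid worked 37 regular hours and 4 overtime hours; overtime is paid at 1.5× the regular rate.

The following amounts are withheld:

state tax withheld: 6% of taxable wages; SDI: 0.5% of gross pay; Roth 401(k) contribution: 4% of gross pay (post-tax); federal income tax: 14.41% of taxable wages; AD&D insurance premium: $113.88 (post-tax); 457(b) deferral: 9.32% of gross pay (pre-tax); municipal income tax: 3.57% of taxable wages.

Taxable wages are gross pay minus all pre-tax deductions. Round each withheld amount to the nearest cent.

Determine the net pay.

$1042.04

Regular pay: 37 × $41.72 = $1543.64
Overtime pay: 4 × $41.72 × 1.5 = $250.32
Gross pay = $1543.64 + $250.32 = $1793.96
457(b) deferral: $1793.96 × 0.0932 = $167.20
Taxable wages = $1793.96 − $167.20 = $1626.76
Federal income tax: $1626.76 × 0.1441 = $234.42
Municipal income tax: $1626.76 × 0.0357 = $58.08
State tax withheld: $1626.76 × 0.06 = $97.61
SDI: $1793.96 × 0.005 = $8.97
Roth 401(k) contribution: $1793.96 × 0.04 = $71.76
AD&D insurance premium: $113.88
Total deductions = $167.20 + $234.42 + $58.08 + $97.61 + $8.97 + $71.76 + $113.88 = $751.92
Net pay = $1793.96 − $751.92 = $1042.04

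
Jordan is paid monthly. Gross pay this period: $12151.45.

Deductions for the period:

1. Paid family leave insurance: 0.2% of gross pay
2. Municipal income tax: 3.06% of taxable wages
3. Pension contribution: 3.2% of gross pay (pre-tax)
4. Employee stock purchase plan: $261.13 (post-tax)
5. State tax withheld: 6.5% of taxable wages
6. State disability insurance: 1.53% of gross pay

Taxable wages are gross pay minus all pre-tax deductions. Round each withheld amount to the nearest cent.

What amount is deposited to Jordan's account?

Pension contribution: $12151.45 × 0.032 = $388.85
Taxable wages = $12151.45 − $388.85 = $11762.60
Municipal income tax: $11762.60 × 0.0306 = $359.94
State tax withheld: $11762.60 × 0.065 = $764.57
State disability insurance: $12151.45 × 0.0153 = $185.92
Paid family leave insurance: $12151.45 × 0.002 = $24.30
Employee stock purchase plan: $261.13
Total deductions = $388.85 + $359.94 + $764.57 + $185.92 + $24.30 + $261.13 = $1984.71
Net pay = $12151.45 − $1984.71 = $10166.74

$10166.74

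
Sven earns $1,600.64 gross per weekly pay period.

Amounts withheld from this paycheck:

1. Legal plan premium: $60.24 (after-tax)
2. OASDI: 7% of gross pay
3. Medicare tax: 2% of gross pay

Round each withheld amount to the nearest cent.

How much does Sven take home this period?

$1,396.35

Medicare tax: $1,600.64 × 0.02 = $32.01
OASDI: $1,600.64 × 0.07 = $112.04
Legal plan premium: $60.24
Total deductions = $32.01 + $112.04 + $60.24 = $204.29
Net pay = $1,600.64 − $204.29 = $1,396.35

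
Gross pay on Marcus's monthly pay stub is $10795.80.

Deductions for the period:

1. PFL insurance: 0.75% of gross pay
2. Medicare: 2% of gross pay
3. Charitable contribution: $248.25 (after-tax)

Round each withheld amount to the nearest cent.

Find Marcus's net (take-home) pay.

PFL insurance: $10795.80 × 0.0075 = $80.97
Medicare: $10795.80 × 0.02 = $215.92
Charitable contribution: $248.25
Total deductions = $80.97 + $215.92 + $248.25 = $545.14
Net pay = $10795.80 − $545.14 = $10250.66

$10250.66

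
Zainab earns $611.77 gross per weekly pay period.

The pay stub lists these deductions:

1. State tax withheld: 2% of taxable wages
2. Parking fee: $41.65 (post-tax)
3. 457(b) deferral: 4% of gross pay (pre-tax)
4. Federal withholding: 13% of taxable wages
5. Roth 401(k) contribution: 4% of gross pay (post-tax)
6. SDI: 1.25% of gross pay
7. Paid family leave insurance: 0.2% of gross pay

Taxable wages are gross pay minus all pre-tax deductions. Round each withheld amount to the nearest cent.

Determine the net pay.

457(b) deferral: $611.77 × 0.04 = $24.47
Taxable wages = $611.77 − $24.47 = $587.30
Federal withholding: $587.30 × 0.13 = $76.35
State tax withheld: $587.30 × 0.02 = $11.75
Paid family leave insurance: $611.77 × 0.002 = $1.22
SDI: $611.77 × 0.0125 = $7.65
Roth 401(k) contribution: $611.77 × 0.04 = $24.47
Parking fee: $41.65
Total deductions = $24.47 + $76.35 + $11.75 + $1.22 + $7.65 + $24.47 + $41.65 = $187.56
Net pay = $611.77 − $187.56 = $424.21

$424.21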